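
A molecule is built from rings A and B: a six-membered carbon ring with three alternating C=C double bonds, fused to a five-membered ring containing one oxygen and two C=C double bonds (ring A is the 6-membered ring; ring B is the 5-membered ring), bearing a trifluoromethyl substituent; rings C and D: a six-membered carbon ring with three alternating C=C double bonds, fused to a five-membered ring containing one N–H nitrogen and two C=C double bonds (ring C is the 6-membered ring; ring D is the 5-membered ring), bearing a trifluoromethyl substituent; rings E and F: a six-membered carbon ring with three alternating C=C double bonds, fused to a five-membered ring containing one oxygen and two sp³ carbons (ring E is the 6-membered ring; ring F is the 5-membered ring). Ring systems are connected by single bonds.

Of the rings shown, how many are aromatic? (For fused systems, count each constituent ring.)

5

Rings A and B form a fused bicyclic system (with one oxygen) with 9 sp² atoms and 10 π electrons from ring double bonds plus a heteroatom lone pair. 10 = 4(2)+2, so the system is aromatic and both rings count as aromatic (benzofuran).
Rings C and D form a fused bicyclic system (with one N–H) with 9 sp² atoms and 10 π electrons from ring double bonds plus a heteroatom lone pair. 10 = 4(2)+2, so the system is aromatic and both rings count as aromatic (indole).
Ring E is fully conjugated (every ring atom contributes a p orbital); 3 ring double bonds give 6 π electrons. Since 6 = 4n+2 (n=1), ring E is aromatic (benzene ring).
Ring F has two sp³ carbons, so it is not fully conjugated — not aromatic (oxolane ring).
Aromatic: A, B, C, D, E. Total: 5.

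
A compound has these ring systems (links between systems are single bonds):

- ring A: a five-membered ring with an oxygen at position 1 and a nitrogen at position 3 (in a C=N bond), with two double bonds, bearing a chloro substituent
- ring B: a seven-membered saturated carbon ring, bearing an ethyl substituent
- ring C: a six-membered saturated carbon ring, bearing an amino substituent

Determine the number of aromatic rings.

Ring A is planar and fully conjugated; 2 ring double bonds (4 π electrons) plus a heteroatom lone pair (2) give 6 π electrons. Since 6 = 4n+2 (n=1), ring A is aromatic (oxazole).
Ring B has only sp³ atoms, so it is not fully conjugated — not aromatic (cycloheptane).
Ring C has only sp³ atoms, so it is not fully conjugated — not aromatic (cyclohexane).
Aromatic: A. Total: 1.

1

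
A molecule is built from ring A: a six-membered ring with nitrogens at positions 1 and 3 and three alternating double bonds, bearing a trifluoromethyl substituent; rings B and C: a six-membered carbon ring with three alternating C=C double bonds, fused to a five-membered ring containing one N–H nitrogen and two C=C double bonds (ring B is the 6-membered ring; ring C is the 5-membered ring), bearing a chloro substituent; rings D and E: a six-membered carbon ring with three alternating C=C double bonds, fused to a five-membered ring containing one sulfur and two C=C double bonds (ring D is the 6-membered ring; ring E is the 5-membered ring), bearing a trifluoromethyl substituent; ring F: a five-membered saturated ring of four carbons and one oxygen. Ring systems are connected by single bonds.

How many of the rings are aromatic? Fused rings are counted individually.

5

Ring A is fully conjugated (every ring atom contributes a p orbital); 3 ring double bonds give 6 π electrons. 6 = 4(1)+2, so ring A is aromatic (pyrimidine).
Rings B and C form a fused bicyclic system (with one N–H) with 9 sp² atoms and 10 π electrons from ring double bonds plus a heteroatom lone pair. 10 = 4(2)+2, so the system is aromatic and both rings count as aromatic (indole).
Rings D and E form a fused bicyclic system (with one sulfur) with 9 sp² atoms and 10 π electrons from ring double bonds plus a heteroatom lone pair. 10 = 4(2)+2, so the system is aromatic and both rings count as aromatic (benzothiophene).
Ring F has only sp³ atoms, so it is not fully conjugated — not aromatic (tetrahydrofuran).
Aromatic: A, B, C, D, E. Total: 5.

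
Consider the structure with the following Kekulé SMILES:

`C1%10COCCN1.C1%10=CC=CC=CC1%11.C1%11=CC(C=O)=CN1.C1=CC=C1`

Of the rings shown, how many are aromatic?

The SMILES encodes a six-membered saturated ring with an oxygen and an N–H nitrogen at positions 1 and 4; a seven-membered carbon ring with three C=C double bonds and one sp³ carbon; a five-membered ring of four carbons and one nitrogen bearing a hydrogen, with two C=C double bonds; a four-membered carbon ring with two alternating C=C double bonds.
The 6-membered ring with one oxygen and one N–H (1,4) has only sp³ atoms, so it is not fully conjugated — not aromatic (morpholine).
The 7-membered ring has one sp³ carbon, so it is not fully conjugated — not aromatic (cycloheptatriene).
The 5-membered ring with one N–H is fully conjugated (every ring atom contributes a p orbital); 2 ring double bonds (4 π electrons) plus a heteroatom lone pair (2) give 6 π electrons. Since 6 = 4n+2 (n=1), it is aromatic (pyrrole).
The 4-membered ring has only sp² ring atoms; a planar conformation would have a fully conjugated π system of 4 electrons. But 4 = 4(1), which is 4n not 4n+2, so it is not aromatic (cyclobutadiene) — cyclobutadiene is antiaromatic and distorts to a rectangle.
1 of the 4 rings is aromatic. Total: 1.

1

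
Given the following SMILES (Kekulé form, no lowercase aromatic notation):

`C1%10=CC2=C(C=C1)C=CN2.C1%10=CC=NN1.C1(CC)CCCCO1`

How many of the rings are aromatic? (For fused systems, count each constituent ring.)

The SMILES encodes a six-membered carbon ring with three alternating C=C double bonds, fused to a five-membered ring containing one N–H nitrogen and two C=C double bonds; a five-membered ring with two adjacent nitrogens (one bearing H, one in a double bond) and two double bonds; a six-membered saturated ring of five carbons and one oxygen.
The fused 6/5-membered bicyclic (with one N–H) is a single π system with 9 sp² atoms and 10 π electrons from ring double bonds plus a heteroatom lone pair. 10 = 4(2)+2, so the system is aromatic and both rings count as aromatic (indole).
The 5-membered ring with two adjacent nitrogens (one N–H, one =N–) is planar and fully conjugated; 2 ring double bonds (4 π electrons) plus a heteroatom lone pair (2) give 6 π electrons. That satisfies 4n+2 with n=1, so it is aromatic (pyrazole).
The 6-membered ring with one oxygen has only sp³ atoms, so it is not fully conjugated — not aromatic (tetrahydropyran).
3 of the 4 rings are aromatic. Total: 3.

3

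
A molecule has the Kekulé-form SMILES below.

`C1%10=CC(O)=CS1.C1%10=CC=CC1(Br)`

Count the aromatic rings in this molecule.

1

The SMILES encodes a five-membered ring of four carbons and one sulfur, with two C=C double bonds; a five-membered carbon ring with two conjugated C=C double bonds and one sp³ carbon.
The 5-membered ring with one sulfur has a continuous p-orbital overlap around the ring; 2 ring double bonds (4 π electrons) plus a heteroatom lone pair (2) give 6 π electrons. Since 6 = 4n+2 (n=1), it is aromatic (thiophene).
The 5-membered ring has one sp³ carbon, so it is not fully conjugated — not aromatic (cyclopentadiene).
1 of the 2 rings is aromatic. Total: 1.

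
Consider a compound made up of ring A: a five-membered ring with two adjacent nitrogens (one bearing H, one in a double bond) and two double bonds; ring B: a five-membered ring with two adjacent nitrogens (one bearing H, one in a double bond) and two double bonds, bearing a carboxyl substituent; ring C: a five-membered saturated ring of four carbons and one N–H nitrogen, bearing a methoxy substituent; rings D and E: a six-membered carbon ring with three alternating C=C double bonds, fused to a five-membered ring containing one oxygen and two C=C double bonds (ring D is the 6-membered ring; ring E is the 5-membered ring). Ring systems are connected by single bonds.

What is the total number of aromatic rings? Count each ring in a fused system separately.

4

Ring A is planar and fully conjugated; 2 ring double bonds (4 π electrons) plus a heteroatom lone pair (2) give 6 π electrons. That satisfies 4n+2 with n=1, so ring A is aromatic (pyrazole).
Ring B has a continuous p-orbital overlap around the ring; 2 ring double bonds (4 π electrons) plus a heteroatom lone pair (2) give 6 π electrons. Since 6 = 4n+2 (n=1), ring B is aromatic (pyrazole).
Ring C has only sp³ atoms, so it is not fully conjugated — not aromatic (pyrrolidine).
Rings D and E form a fused bicyclic system (with one oxygen) with 9 sp² atoms and 10 π electrons from ring double bonds plus a heteroatom lone pair. 10 = 4(2)+2, so the system is aromatic and both rings count as aromatic (benzofuran).
Aromatic: A, B, D, E. Total: 4.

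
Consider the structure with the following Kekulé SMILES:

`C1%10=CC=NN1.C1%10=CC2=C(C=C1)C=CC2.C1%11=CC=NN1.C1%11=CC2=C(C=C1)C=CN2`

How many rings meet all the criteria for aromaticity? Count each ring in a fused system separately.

The SMILES encodes a five-membered ring with two adjacent nitrogens (one bearing H, one in a double bond) and two double bonds; a six-membered carbon ring with three alternating C=C double bonds, fused to a five-membered carbon ring containing one C=C double bond and one sp³ carbon; a five-membered ring with two adjacent nitrogens (one bearing H, one in a double bond) and two double bonds; a six-membered carbon ring with three alternating C=C double bonds, fused to a five-membered ring containing one N–H nitrogen and two C=C double bonds.
The 5-membered ring with two adjacent nitrogens (one N–H, one =N–) is fully conjugated (every ring atom contributes a p orbital); 2 ring double bonds (4 π electrons) plus a heteroatom lone pair (2) give 6 π electrons. 6 = 4(1)+2, so it is aromatic (pyrazole).
The 6-membered ring is fully conjugated (every ring atom contributes a p orbital); 3 ring double bonds give 6 π electrons. Since 6 = 4n+2 (n=1), it is aromatic (benzene ring).
The 5-membered ring has one sp³ carbon, so it is not fully conjugated — not aromatic (cyclopentene ring).
The second 5-membered ring with two adjacent nitrogens (one N–H, one =N–) is fully conjugated (every ring atom contributes a p orbital); 2 ring double bonds (4 π electrons) plus a heteroatom lone pair (2) give 6 π electrons. That satisfies 4n+2 with n=1, so it is aromatic (pyrazole).
The fused 6/5-membered bicyclic (with one N–H) is a single π system with 9 sp² atoms and 10 π electrons from ring double bonds plus a heteroatom lone pair. 10 = 4(2)+2, so the system is aromatic and both rings count as aromatic (indole).
5 of the 6 rings are aromatic. Total: 5.

5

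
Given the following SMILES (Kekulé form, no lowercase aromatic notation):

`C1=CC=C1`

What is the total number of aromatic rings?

The SMILES encodes a four-membered carbon ring with two alternating C=C double bonds.
The 4-membered ring has only sp² ring atoms; a planar conformation would have a fully conjugated π system of 4 electrons. But 4 = 4(1), which is 4n not 4n+2, so it is not aromatic (cyclobutadiene) — cyclobutadiene is antiaromatic and distorts to a rectangle.

0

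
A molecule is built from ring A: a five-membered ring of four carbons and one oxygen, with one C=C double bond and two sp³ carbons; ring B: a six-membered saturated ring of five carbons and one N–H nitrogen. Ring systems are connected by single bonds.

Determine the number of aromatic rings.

0

Ring A has two sp³ carbons, so it is not fully conjugated — not aromatic (2,3-dihydrofuran).
Ring B has only sp³ atoms, so it is not fully conjugated — not aromatic (piperidine).
No ring is aromatic. Total: 0.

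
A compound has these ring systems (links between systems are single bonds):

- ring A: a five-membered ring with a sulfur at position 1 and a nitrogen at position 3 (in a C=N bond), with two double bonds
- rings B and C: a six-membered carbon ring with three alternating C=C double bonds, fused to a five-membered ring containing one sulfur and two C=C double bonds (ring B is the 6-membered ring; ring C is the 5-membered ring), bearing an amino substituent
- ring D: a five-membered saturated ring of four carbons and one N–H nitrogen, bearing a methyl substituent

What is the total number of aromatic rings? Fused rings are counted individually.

3

Ring A is planar and fully conjugated; 2 ring double bonds (4 π electrons) plus a heteroatom lone pair (2) give 6 π electrons. That satisfies 4n+2 with n=1, so ring A is aromatic (thiazole).
Rings B and C form a fused bicyclic system (with one sulfur) with 9 sp² atoms and 10 π electrons from ring double bonds plus a heteroatom lone pair. 10 = 4(2)+2, so the system is aromatic and both rings count as aromatic (benzothiophene).
Ring D has only sp³ atoms, so it is not fully conjugated — not aromatic (pyrrolidine).
Aromatic: A, B, C. Total: 3.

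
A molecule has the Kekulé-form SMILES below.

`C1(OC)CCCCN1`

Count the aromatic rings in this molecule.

0

The SMILES encodes a six-membered saturated ring of five carbons and one N–H nitrogen.
The 6-membered ring with one N–H has only sp³ atoms, so it is not fully conjugated — not aromatic (piperidine).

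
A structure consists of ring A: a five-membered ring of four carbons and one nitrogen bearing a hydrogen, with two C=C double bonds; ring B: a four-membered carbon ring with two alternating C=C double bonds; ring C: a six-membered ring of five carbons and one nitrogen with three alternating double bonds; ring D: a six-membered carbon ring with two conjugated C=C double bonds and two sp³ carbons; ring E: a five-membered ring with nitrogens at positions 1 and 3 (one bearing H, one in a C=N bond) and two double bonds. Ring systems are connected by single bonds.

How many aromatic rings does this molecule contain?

3

Ring A is planar and fully conjugated; 2 ring double bonds (4 π electrons) plus a heteroatom lone pair (2) give 6 π electrons. Since 6 = 4n+2 (n=1), ring A is aromatic (pyrrole).
Ring B has only sp² ring atoms; a planar conformation would have a fully conjugated π system of 4 electrons. But 4 = 4(1), which is 4n not 4n+2, so ring B is not aromatic (cyclobutadiene) — cyclobutadiene is antiaromatic and distorts to a rectangle.
Ring C is fully conjugated (every ring atom contributes a p orbital); 3 ring double bonds give 6 π electrons. 6 = 4(1)+2, so ring C is aromatic (pyridine).
Ring D has two sp³ carbons, so it is not fully conjugated — not aromatic (1,3-cyclohexadiene).
Ring E is fully conjugated (every ring atom contributes a p orbital); 2 ring double bonds (4 π electrons) plus a heteroatom lone pair (2) give 6 π electrons. Since 6 = 4n+2 (n=1), ring E is aromatic (imidazole).
Aromatic: A, C, E. Total: 3.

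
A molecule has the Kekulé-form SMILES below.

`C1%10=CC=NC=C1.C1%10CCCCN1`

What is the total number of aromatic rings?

1

The SMILES encodes a six-membered ring of five carbons and one nitrogen with three alternating double bonds; a six-membered saturated ring of five carbons and one N–H nitrogen.
The 6-membered ring with one nitrogen has a continuous p-orbital overlap around the ring; 3 ring double bonds give 6 π electrons. Since 6 = 4n+2 (n=1), it is aromatic (pyridine).
The 6-membered ring with one N–H has only sp³ atoms, so it is not fully conjugated — not aromatic (piperidine).
1 of the 2 rings is aromatic. Total: 1.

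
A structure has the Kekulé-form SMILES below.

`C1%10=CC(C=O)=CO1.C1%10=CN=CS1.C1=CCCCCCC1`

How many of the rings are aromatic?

2

The SMILES encodes a five-membered ring of four carbons and one oxygen, with two C=C double bonds; a five-membered ring with a sulfur at position 1 and a nitrogen at position 3 (in a C=N bond), with two double bonds; an eight-membered carbon ring with one C=C double bond.
The 5-membered ring with one oxygen is fully conjugated (every ring atom contributes a p orbital); 2 ring double bonds (4 π electrons) plus a heteroatom lone pair (2) give 6 π electrons. Since 6 = 4n+2 (n=1), it is aromatic (furan).
The 5-membered ring with one sulfur and one =N– is planar and fully conjugated; 2 ring double bonds (4 π electrons) plus a heteroatom lone pair (2) give 6 π electrons. That satisfies 4n+2 with n=1, so it is aromatic (thiazole).
The 8-membered ring has six sp³ carbons, so it is not fully conjugated — not aromatic (cyclooctene).
2 of the 3 rings are aromatic. Total: 2.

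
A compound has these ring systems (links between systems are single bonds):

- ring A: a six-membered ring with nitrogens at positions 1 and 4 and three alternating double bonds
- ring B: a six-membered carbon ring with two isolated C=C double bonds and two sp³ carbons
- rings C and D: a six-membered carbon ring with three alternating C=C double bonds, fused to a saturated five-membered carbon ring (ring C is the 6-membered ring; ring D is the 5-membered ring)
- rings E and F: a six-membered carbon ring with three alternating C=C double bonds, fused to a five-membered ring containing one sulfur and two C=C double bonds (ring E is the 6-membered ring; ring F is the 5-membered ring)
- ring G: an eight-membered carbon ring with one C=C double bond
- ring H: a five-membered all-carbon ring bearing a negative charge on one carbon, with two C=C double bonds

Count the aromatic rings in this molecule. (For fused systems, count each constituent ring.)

Ring A has a continuous p-orbital overlap around the ring; 3 ring double bonds give 6 π electrons. 6 = 4(1)+2, so ring A is aromatic (pyrazine).
Ring B has two sp³ carbons, so it is not fully conjugated — not aromatic (1,4-cyclohexadiene).
Ring C has a continuous p-orbital overlap around the ring; 3 ring double bonds give 6 π electrons. That satisfies 4n+2 with n=1, so ring C is aromatic (benzene ring).
Ring D has three sp³ carbons, so it is not fully conjugated — not aromatic (cyclopentane ring).
Rings E and F form a fused bicyclic system (with one sulfur) with 9 sp² atoms and 10 π electrons from ring double bonds plus a heteroatom lone pair. 10 = 4(2)+2, so the system is aromatic and both rings count as aromatic (benzothiophene).
Ring G has six sp³ carbons, so it is not fully conjugated — not aromatic (cyclooctene).
Ring H is fully conjugated (every ring atom contributes a p orbital); 2 ring double bonds (4 π electrons) plus the carbanion lone pair (2) give 6 π electrons. 6 = 4(1)+2, so ring H is aromatic (cyclopentadienyl anion).
Aromatic: A, C, E, F, H. Total: 5.

5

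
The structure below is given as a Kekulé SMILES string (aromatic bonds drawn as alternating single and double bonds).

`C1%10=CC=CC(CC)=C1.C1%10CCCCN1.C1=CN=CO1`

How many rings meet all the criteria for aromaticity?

2

The SMILES encodes a six-membered carbon ring with three alternating C=C double bonds; a six-membered saturated ring of five carbons and one N–H nitrogen; a five-membered ring with an oxygen at position 1 and a nitrogen at position 3 (in a C=N bond), with two double bonds.
The 6-membered ring is planar and fully conjugated; 3 ring double bonds give 6 π electrons. 6 = 4(1)+2, so it is aromatic (benzene).
The 6-membered ring with one N–H has only sp³ atoms, so it is not fully conjugated — not aromatic (piperidine).
The 5-membered ring with one oxygen and one =N– has a continuous p-orbital overlap around the ring; 2 ring double bonds (4 π electrons) plus a heteroatom lone pair (2) give 6 π electrons. 6 = 4(1)+2, so it is aromatic (oxazole).
2 of the 3 rings are aromatic. Total: 2.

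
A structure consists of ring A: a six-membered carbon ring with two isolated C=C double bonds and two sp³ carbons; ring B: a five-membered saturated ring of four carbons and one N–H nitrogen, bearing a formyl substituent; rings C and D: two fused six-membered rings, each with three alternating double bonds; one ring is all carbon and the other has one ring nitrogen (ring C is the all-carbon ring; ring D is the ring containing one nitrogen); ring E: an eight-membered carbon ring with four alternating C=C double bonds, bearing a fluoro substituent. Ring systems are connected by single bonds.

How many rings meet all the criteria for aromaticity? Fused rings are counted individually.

Ring A has two sp³ carbons, so it is not fully conjugated — not aromatic (1,4-cyclohexadiene).
Ring B has only sp³ atoms, so it is not fully conjugated — not aromatic (pyrrolidine).
Rings C and D form a fused bicyclic system (with one nitrogen) with 10 sp² atoms and 10 π electrons from ring double bonds. 10 = 4(2)+2, so the system is aromatic and both rings count as aromatic (quinoline).
Ring E has only sp² ring atoms; a planar conformation would have a fully conjugated π system of 8 electrons. But 8 = 4(2), which is 4n not 4n+2, so ring E is not aromatic (cyclooctatetraene) — cyclooctatetraene distorts into a non-planar tub to avoid antiaromaticity.
Aromatic: C, D. Total: 2.

2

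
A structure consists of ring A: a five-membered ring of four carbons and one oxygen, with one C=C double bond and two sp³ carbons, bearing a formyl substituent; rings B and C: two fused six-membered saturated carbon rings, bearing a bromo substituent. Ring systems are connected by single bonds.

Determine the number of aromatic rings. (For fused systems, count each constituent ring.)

Ring A has two sp³ carbons, so it is not fully conjugated — not aromatic (2,3-dihydrofuran).
Ring B has only sp³ atoms, so it is not fully conjugated — not aromatic (cyclohexane ring).
Ring C has only sp³ atoms, so it is not fully conjugated — not aromatic (cyclohexane ring).
No ring is aromatic. Total: 0.

0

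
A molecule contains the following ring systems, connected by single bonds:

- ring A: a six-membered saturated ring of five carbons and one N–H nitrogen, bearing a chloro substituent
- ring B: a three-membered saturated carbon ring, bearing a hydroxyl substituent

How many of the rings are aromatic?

0

Ring A has only sp³ atoms, so it is not fully conjugated — not aromatic (piperidine).
Ring B has only sp³ atoms, so it is not fully conjugated — not aromatic (cyclopropane).
No ring is aromatic. Total: 0.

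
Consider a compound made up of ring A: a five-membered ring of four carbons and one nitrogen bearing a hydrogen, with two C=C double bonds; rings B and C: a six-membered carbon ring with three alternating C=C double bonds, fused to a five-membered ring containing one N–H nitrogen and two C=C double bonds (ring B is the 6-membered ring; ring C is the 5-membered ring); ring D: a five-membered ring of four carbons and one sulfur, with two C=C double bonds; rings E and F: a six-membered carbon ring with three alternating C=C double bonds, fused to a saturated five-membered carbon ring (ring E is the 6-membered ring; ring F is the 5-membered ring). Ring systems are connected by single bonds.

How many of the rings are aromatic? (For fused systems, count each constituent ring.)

Ring A is planar and fully conjugated; 2 ring double bonds (4 π electrons) plus a heteroatom lone pair (2) give 6 π electrons. 6 = 4(1)+2, so ring A is aromatic (pyrrole).
Rings B and C form a fused bicyclic system (with one N–H) with 9 sp² atoms and 10 π electrons from ring double bonds plus a heteroatom lone pair. 10 = 4(2)+2, so the system is aromatic and both rings count as aromatic (indole).
Ring D is planar and fully conjugated; 2 ring double bonds (4 π electrons) plus a heteroatom lone pair (2) give 6 π electrons. That satisfies 4n+2 with n=1, so ring D is aromatic (thiophene).
Ring E is fully conjugated (every ring atom contributes a p orbital); 3 ring double bonds give 6 π electrons. Since 6 = 4n+2 (n=1), ring E is aromatic (benzene ring).
Ring F has three sp³ carbons, so it is not fully conjugated — not aromatic (cyclopentane ring).
Aromatic: A, B, C, D, E. Total: 5.

5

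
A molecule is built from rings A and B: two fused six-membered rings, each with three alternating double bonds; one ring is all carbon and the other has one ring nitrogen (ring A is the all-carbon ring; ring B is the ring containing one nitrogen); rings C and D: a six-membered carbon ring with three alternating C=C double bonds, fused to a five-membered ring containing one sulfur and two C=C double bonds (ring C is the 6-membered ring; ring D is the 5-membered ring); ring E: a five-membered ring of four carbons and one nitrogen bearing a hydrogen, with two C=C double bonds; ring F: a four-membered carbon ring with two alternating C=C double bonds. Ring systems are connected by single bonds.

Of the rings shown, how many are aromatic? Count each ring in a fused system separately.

5

Rings A and B form a fused bicyclic system (with one nitrogen) with 10 sp² atoms and 10 π electrons from ring double bonds. 10 = 4(2)+2, so the system is aromatic and both rings count as aromatic (quinoline).
Rings C and D form a fused bicyclic system (with one sulfur) with 9 sp² atoms and 10 π electrons from ring double bonds plus a heteroatom lone pair. 10 = 4(2)+2, so the system is aromatic and both rings count as aromatic (benzothiophene).
Ring E has a continuous p-orbital overlap around the ring; 2 ring double bonds (4 π electrons) plus a heteroatom lone pair (2) give 6 π electrons. Since 6 = 4n+2 (n=1), ring E is aromatic (pyrrole).
Ring F has only sp² ring atoms; a planar conformation would have a fully conjugated π system of 4 electrons. But 4 = 4(1), which is 4n not 4n+2, so ring F is not aromatic (cyclobutadiene) — cyclobutadiene is antiaromatic and distorts to a rectangle.
Aromatic: A, B, C, D, E. Total: 5.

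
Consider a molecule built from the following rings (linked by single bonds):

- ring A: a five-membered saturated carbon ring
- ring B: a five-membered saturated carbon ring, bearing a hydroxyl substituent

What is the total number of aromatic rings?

0

Ring A has only sp³ atoms, so it is not fully conjugated — not aromatic (cyclopentane).
Ring B has only sp³ atoms, so it is not fully conjugated — not aromatic (cyclopentane).
No ring is aromatic. Total: 0.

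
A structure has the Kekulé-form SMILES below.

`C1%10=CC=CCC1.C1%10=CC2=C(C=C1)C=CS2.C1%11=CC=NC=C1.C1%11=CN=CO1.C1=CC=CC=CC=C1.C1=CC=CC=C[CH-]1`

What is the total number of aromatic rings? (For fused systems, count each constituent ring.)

4

The SMILES encodes a six-membered carbon ring with two conjugated C=C double bonds and two sp³ carbons; a six-membered carbon ring with three alternating C=C double bonds, fused to a five-membered ring containing one sulfur and two C=C double bonds; a six-membered ring of five carbons and one nitrogen with three alternating double bonds; a five-membered ring with an oxygen at position 1 and a nitrogen at position 3 (in a C=N bond), with two double bonds; an eight-membered carbon ring with four alternating C=C double bonds; a seven-membered all-carbon ring bearing a negative charge on one carbon, with three C=C double bonds.
The 6-membered ring has two sp³ carbons, so it is not fully conjugated — not aromatic (1,3-cyclohexadiene).
The fused 6/5-membered bicyclic (with one sulfur) is a single π system with 9 sp² atoms and 10 π electrons from ring double bonds plus a heteroatom lone pair. 10 = 4(2)+2, so the system is aromatic and both rings count as aromatic (benzothiophene).
The 6-membered ring with one nitrogen has a continuous p-orbital overlap around the ring; 3 ring double bonds give 6 π electrons. Since 6 = 4n+2 (n=1), it is aromatic (pyridine).
The 5-membered ring with one oxygen and one =N– has a continuous p-orbital overlap around the ring; 2 ring double bonds (4 π electrons) plus a heteroatom lone pair (2) give 6 π electrons. 6 = 4(1)+2, so it is aromatic (oxazole).
The 8-membered ring has only sp² ring atoms; a planar conformation would have a fully conjugated π system of 8 electrons. But 8 = 4(2), which is 4n not 4n+2, so it is not aromatic (cyclooctatetraene) — cyclooctatetraene distorts into a non-planar tub to avoid antiaromaticity.
The 7-membered ring has only sp² ring atoms; a planar conformation would have a fully conjugated π system of 8 electrons. But 8 = 4(2), which is 4n not 4n+2, so it is not aromatic (cycloheptatrienyl anion).
4 of the 7 rings are aromatic. Total: 4.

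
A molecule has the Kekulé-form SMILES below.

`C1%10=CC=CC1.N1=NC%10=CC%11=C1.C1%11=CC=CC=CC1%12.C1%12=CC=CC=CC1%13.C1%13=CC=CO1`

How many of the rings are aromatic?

2

The SMILES encodes a five-membered carbon ring with two conjugated C=C double bonds and one sp³ carbon; a six-membered ring with two adjacent nitrogens and three alternating double bonds; a seven-membered carbon ring with three C=C double bonds and one sp³ carbon; a seven-membered carbon ring with three C=C double bonds and one sp³ carbon; a five-membered ring of four carbons and one oxygen, with two C=C double bonds.
The 5-membered ring has one sp³ carbon, so it is not fully conjugated — not aromatic (cyclopentadiene).
The 6-membered ring with two nitrogens (1,2) is planar and fully conjugated; 3 ring double bonds give 6 π electrons. 6 = 4(1)+2, so it is aromatic (pyridazine).
The 7-membered ring has one sp³ carbon, so it is not fully conjugated — not aromatic (cycloheptatriene).
The second 7-membered ring has one sp³ carbon, so it is not fully conjugated — not aromatic (cycloheptatriene).
The 5-membered ring with one oxygen is fully conjugated (every ring atom contributes a p orbital); 2 ring double bonds (4 π electrons) plus a heteroatom lone pair (2) give 6 π electrons. Since 6 = 4n+2 (n=1), it is aromatic (furan).
2 of the 5 rings are aromatic. Total: 2.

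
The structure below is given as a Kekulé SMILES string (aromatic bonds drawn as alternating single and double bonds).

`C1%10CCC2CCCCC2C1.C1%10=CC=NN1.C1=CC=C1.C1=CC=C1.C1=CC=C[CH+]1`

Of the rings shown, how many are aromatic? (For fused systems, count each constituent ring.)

1

The SMILES encodes two fused six-membered saturated carbon rings; a five-membered ring with two adjacent nitrogens (one bearing H, one in a double bond) and two double bonds; a four-membered carbon ring with two alternating C=C double bonds; a four-membered carbon ring with two alternating C=C double bonds; a five-membered all-carbon ring bearing a positive charge on one carbon, with two C=C double bonds.
The 6-membered ring has only sp³ atoms, so it is not fully conjugated — not aromatic (cyclohexane ring).
The second 6-membered ring has only sp³ atoms, so it is not fully conjugated — not aromatic (cyclohexane ring).
The 5-membered ring with two adjacent nitrogens (one N–H, one =N–) is planar and fully conjugated; 2 ring double bonds (4 π electrons) plus a heteroatom lone pair (2) give 6 π electrons. 6 = 4(1)+2, so it is aromatic (pyrazole).
The 4-membered ring has only sp² ring atoms; a planar conformation would have a fully conjugated π system of 4 electrons. But 4 = 4(1), which is 4n not 4n+2, so it is not aromatic (cyclobutadiene) — cyclobutadiene is antiaromatic and distorts to a rectangle.
The second 4-membered ring has only sp² ring atoms; a planar conformation would have a fully conjugated π system of 4 electrons. But 4 = 4(1), which is 4n not 4n+2, so it is not aromatic (cyclobutadiene) — cyclobutadiene is antiaromatic and distorts to a rectangle.
The 5-membered ring has only sp² ring atoms; a planar conformation would have a fully conjugated π system of 4 electrons. But 4 = 4(1), which is 4n not 4n+2, so it is not aromatic (cyclopentadienyl cation).
1 of the 6 rings is aromatic. Total: 1.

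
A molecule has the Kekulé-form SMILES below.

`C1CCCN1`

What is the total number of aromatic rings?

The SMILES encodes a five-membered saturated ring of four carbons and one N–H nitrogen.
The 5-membered ring with one N–H has only sp³ atoms, so it is not fully conjugated — not aromatic (pyrrolidine).

0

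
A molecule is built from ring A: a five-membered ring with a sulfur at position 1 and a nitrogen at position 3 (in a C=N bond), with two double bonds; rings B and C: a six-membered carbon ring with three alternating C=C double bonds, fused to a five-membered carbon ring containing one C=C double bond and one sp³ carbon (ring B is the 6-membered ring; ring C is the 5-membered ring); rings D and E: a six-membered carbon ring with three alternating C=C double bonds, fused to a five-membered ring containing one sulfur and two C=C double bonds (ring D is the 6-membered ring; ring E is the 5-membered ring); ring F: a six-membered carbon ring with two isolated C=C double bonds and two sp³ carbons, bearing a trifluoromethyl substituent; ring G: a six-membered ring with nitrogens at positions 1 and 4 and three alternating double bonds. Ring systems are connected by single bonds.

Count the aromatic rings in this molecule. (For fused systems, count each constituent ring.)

Ring A is planar and fully conjugated; 2 ring double bonds (4 π electrons) plus a heteroatom lone pair (2) give 6 π electrons. Since 6 = 4n+2 (n=1), ring A is aromatic (thiazole).
Ring B has a continuous p-orbital overlap around the ring; 3 ring double bonds give 6 π electrons. 6 = 4(1)+2, so ring B is aromatic (benzene ring).
Ring C has one sp³ carbon, so it is not fully conjugated — not aromatic (cyclopentene ring).
Rings D and E form a fused bicyclic system (with one sulfur) with 9 sp² atoms and 10 π electrons from ring double bonds plus a heteroatom lone pair. 10 = 4(2)+2, so the system is aromatic and both rings count as aromatic (benzothiophene).
Ring F has two sp³ carbons, so it is not fully conjugated — not aromatic (1,4-cyclohexadiene).
Ring G has a continuous p-orbital overlap around the ring; 3 ring double bonds give 6 π electrons. 6 = 4(1)+2, so ring G is aromatic (pyrazine).
Aromatic: A, B, D, E, G. Total: 5.

5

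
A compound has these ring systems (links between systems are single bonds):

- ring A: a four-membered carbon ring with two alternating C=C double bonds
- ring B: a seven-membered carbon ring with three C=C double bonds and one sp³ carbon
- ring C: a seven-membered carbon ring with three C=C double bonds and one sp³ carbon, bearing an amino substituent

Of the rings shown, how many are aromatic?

0

Ring A has only sp² ring atoms; a planar conformation would have a fully conjugated π system of 4 electrons. But 4 = 4(1), which is 4n not 4n+2, so ring A is not aromatic (cyclobutadiene) — cyclobutadiene is antiaromatic and distorts to a rectangle.
Ring B has one sp³ carbon, so it is not fully conjugated — not aromatic (cycloheptatriene).
Ring C has one sp³ carbon, so it is not fully conjugated — not aromatic (cycloheptatriene).
No ring is aromatic. Total: 0.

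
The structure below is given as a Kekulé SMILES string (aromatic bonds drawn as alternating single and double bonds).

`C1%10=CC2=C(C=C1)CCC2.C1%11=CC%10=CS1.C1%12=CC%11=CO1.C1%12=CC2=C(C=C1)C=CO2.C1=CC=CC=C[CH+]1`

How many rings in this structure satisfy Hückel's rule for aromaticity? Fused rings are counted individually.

6

The SMILES encodes a six-membered carbon ring with three alternating C=C double bonds, fused to a saturated five-membered carbon ring; a five-membered ring of four carbons and one sulfur, with two C=C double bonds; a five-membered ring of four carbons and one oxygen, with two C=C double bonds; a six-membered carbon ring with three alternating C=C double bonds, fused to a five-membered ring containing one oxygen and two C=C double bonds; a seven-membered all-carbon ring bearing a positive charge on one carbon, with three C=C double bonds.
The 6-membered ring is planar and fully conjugated; 3 ring double bonds give 6 π electrons. Since 6 = 4n+2 (n=1), it is aromatic (benzene ring).
The 5-membered ring has three sp³ carbons, so it is not fully conjugated — not aromatic (cyclopentane ring).
The 5-membered ring with one sulfur is fully conjugated (every ring atom contributes a p orbital); 2 ring double bonds (4 π electrons) plus a heteroatom lone pair (2) give 6 π electrons. Since 6 = 4n+2 (n=1), it is aromatic (thiophene).
The 5-membered ring with one oxygen has a continuous p-orbital overlap around the ring; 2 ring double bonds (4 π electrons) plus a heteroatom lone pair (2) give 6 π electrons. That satisfies 4n+2 with n=1, so it is aromatic (furan).
The fused 6/5-membered bicyclic (with one oxygen) is a single π system with 9 sp² atoms and 10 π electrons from ring double bonds plus a heteroatom lone pair. 10 = 4(2)+2, so the system is aromatic and both rings count as aromatic (benzofuran).
The 7-membered ring is fully conjugated (every ring atom contributes a p orbital); 3 ring double bonds (6 π electrons) plus the carbocation's empty p orbital (0, but keeps the ring conjugated) give 6 π electrons. That satisfies 4n+2 with n=1, so it is aromatic (tropylium cation).
6 of the 7 rings are aromatic. Total: 6.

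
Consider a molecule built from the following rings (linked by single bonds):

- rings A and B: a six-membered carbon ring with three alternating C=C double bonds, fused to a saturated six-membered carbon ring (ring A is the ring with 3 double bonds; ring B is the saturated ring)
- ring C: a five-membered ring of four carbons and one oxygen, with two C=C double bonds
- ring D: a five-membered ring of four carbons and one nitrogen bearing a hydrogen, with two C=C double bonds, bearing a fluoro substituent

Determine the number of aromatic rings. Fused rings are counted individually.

3

Ring A is planar and fully conjugated; 3 ring double bonds give 6 π electrons. That satisfies 4n+2 with n=1, so ring A is aromatic (benzene ring).
Ring B has four sp³ carbons, so it is not fully conjugated — not aromatic (cyclohexane ring).
Ring C is fully conjugated (every ring atom contributes a p orbital); 2 ring double bonds (4 π electrons) plus a heteroatom lone pair (2) give 6 π electrons. 6 = 4(1)+2, so ring C is aromatic (furan).
Ring D has a continuous p-orbital overlap around the ring; 2 ring double bonds (4 π electrons) plus a heteroatom lone pair (2) give 6 π electrons. Since 6 = 4n+2 (n=1), ring D is aromatic (pyrrole).
Aromatic: A, C, D. Total: 3.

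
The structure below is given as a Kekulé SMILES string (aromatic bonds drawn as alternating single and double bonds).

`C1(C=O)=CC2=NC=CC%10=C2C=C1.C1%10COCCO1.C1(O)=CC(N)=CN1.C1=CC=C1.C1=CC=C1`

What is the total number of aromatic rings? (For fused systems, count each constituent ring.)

3

The SMILES encodes two fused six-membered rings, each with three alternating double bonds; one ring is all carbon and the other has one ring nitrogen; a six-membered saturated ring with oxygens at positions 1 and 4; a five-membered ring of four carbons and one nitrogen bearing a hydrogen, with two C=C double bonds; a four-membered carbon ring with two alternating C=C double bonds; a four-membered carbon ring with two alternating C=C double bonds.
The fused 6/6-membered bicyclic (with one nitrogen) is a single π system with 10 sp² atoms and 10 π electrons from ring double bonds. 10 = 4(2)+2, so the system is aromatic and both rings count as aromatic (quinoline).
The 6-membered ring with two oxygens (1,4) has only sp³ atoms, so it is not fully conjugated — not aromatic (1,4-dioxane).
The 5-membered ring with one N–H is fully conjugated (every ring atom contributes a p orbital); 2 ring double bonds (4 π electrons) plus a heteroatom lone pair (2) give 6 π electrons. 6 = 4(1)+2, so it is aromatic (pyrrole).
The 4-membered ring has only sp² ring atoms; a planar conformation would have a fully conjugated π system of 4 electrons. But 4 = 4(1), which is 4n not 4n+2, so it is not aromatic (cyclobutadiene) — cyclobutadiene is antiaromatic and distorts to a rectangle.
The second 4-membered ring has only sp² ring atoms; a planar conformation would have a fully conjugated π system of 4 electrons. But 4 = 4(1), which is 4n not 4n+2, so it is not aromatic (cyclobutadiene) — cyclobutadiene is antiaromatic and distorts to a rectangle.
3 of the 6 rings are aromatic. Total: 3.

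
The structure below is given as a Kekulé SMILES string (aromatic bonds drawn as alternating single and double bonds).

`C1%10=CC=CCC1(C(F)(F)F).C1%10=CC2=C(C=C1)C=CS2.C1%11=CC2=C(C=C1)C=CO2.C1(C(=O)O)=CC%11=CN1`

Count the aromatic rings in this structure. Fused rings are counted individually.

The SMILES encodes a six-membered carbon ring with two conjugated C=C double bonds and two sp³ carbons; a six-membered carbon ring with three alternating C=C double bonds, fused to a five-membered ring containing one sulfur and two C=C double bonds; a six-membered carbon ring with three alternating C=C double bonds, fused to a five-membered ring containing one oxygen and two C=C double bonds; a five-membered ring of four carbons and one nitrogen bearing a hydrogen, with two C=C double bonds.
The 6-membered ring has two sp³ carbons, so it is not fully conjugated — not aromatic (1,3-cyclohexadiene).
The fused 6/5-membered bicyclic (with one sulfur) is a single π system with 9 sp² atoms and 10 π electrons from ring double bonds plus a heteroatom lone pair. 10 = 4(2)+2, so the system is aromatic and both rings count as aromatic (benzothiophene).
The fused 6/5-membered bicyclic (with one oxygen) is a single π system with 9 sp² atoms and 10 π electrons from ring double bonds plus a heteroatom lone pair. 10 = 4(2)+2, so the system is aromatic and both rings count as aromatic (benzofuran).
The 5-membered ring with one N–H is planar and fully conjugated; 2 ring double bonds (4 π electrons) plus a heteroatom lone pair (2) give 6 π electrons. That satisfies 4n+2 with n=1, so it is aromatic (pyrrole).
5 of the 6 rings are aromatic. Total: 5.

5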